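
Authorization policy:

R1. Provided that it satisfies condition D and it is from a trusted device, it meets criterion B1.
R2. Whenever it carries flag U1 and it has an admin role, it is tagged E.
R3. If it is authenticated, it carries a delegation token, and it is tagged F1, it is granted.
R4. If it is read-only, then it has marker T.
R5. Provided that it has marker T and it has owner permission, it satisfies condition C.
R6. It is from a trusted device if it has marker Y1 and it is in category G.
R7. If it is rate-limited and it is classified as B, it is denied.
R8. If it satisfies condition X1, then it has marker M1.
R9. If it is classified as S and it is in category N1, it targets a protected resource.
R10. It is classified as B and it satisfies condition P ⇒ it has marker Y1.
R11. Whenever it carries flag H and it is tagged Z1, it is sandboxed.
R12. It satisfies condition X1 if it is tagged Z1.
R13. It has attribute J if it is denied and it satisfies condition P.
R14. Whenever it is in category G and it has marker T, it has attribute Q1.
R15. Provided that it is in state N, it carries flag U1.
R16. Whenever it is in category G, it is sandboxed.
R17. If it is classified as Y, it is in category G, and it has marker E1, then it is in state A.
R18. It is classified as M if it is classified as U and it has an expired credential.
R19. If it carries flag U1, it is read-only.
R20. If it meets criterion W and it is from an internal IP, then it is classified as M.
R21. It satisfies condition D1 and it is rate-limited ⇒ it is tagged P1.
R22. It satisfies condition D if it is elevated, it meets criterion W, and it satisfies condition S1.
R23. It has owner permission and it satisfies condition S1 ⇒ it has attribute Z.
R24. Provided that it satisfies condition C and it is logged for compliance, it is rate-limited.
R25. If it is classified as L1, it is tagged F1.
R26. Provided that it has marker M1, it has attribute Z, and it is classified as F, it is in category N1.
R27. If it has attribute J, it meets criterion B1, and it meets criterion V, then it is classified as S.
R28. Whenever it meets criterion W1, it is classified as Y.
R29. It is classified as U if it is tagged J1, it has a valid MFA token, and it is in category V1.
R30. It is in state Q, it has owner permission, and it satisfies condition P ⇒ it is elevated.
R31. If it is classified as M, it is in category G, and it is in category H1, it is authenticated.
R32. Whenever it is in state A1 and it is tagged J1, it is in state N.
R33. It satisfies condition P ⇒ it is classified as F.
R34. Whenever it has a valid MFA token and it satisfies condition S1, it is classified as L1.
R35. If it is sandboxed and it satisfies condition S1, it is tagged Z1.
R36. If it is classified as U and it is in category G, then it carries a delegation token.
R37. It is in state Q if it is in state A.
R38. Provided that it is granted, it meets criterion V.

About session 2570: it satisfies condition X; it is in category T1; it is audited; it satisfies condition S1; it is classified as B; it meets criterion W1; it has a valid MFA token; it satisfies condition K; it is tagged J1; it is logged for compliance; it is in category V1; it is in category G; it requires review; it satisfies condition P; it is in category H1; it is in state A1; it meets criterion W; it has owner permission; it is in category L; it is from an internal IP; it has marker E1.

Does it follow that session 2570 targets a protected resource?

By R10 (it is classified as B, it satisfies condition P): it has marker Y1.
By R16 (it is in category G): it is sandboxed.
By R20 (it meets criterion W, it is from an internal IP): it is classified as M.
By R23 (it has owner permission, it satisfies condition S1): it has attribute Z.
By R28 (it meets criterion W1): it is classified as Y.
By R29 (it is tagged J1, it has a valid MFA token, it is in category V1): it is classified as U.
By R31 (it is classified as M, it is in category G, it is in category H1): it is authenticated.
By R32 (it is in state A1, it is tagged J1): it is in state N.
By R33 (it satisfies condition P): it is classified as F.
By R34 (it has a valid MFA token, it satisfies condition S1): it is classified as L1.
By R35 (it is sandboxed, it satisfies condition S1): it is tagged Z1.
By R36 (it is classified as U, it is in category G): it carries a delegation token.
By R6 (it has marker Y1, it is in category G): it is from a trusted device.
By R12 (it is tagged Z1): it satisfies condition X1.
By R15 (it is in state N): it carries flag U1.
By R17 (it is classified as Y, it is in category G, it has marker E1): it is in state A.
By R19 (it carries flag U1): it is read-only.
By R25 (it is classified as L1): it is tagged F1.
By R37 (it is in state A): it is in state Q.
By R3 (it is authenticated, it carries a delegation token, it is tagged F1): it is granted.
By R4 (it is read-only): it has marker T.
By R5 (it has marker T, it has owner permission): it satisfies condition C.
By R8 (it satisfies condition X1): it has marker M1.
By R24 (it satisfies condition C, it is logged for compliance): it is rate-limited.
By R26 (it has marker M1, it has attribute Z, it is classified as F): it is in category N1.
By R30 (it is in state Q, it has owner permission, it satisfies condition P): it is elevated.
By R38 (it is granted): it meets criterion V.
By R7 (it is rate-limited, it is classified as B): it is denied.
By R13 (it is denied, it satisfies condition P): it has attribute J.
By R22 (it is elevated, it meets criterion W, it satisfies condition S1): it satisfies condition D.
By R1 (it satisfies condition D, it is from a trusted device): it meets criterion B1.
By R27 (it has attribute J, it meets criterion B1, it meets criterion V): it is classified as S.
By R9 (it is classified as S, it is in category N1): it targets a protected resource.

Yes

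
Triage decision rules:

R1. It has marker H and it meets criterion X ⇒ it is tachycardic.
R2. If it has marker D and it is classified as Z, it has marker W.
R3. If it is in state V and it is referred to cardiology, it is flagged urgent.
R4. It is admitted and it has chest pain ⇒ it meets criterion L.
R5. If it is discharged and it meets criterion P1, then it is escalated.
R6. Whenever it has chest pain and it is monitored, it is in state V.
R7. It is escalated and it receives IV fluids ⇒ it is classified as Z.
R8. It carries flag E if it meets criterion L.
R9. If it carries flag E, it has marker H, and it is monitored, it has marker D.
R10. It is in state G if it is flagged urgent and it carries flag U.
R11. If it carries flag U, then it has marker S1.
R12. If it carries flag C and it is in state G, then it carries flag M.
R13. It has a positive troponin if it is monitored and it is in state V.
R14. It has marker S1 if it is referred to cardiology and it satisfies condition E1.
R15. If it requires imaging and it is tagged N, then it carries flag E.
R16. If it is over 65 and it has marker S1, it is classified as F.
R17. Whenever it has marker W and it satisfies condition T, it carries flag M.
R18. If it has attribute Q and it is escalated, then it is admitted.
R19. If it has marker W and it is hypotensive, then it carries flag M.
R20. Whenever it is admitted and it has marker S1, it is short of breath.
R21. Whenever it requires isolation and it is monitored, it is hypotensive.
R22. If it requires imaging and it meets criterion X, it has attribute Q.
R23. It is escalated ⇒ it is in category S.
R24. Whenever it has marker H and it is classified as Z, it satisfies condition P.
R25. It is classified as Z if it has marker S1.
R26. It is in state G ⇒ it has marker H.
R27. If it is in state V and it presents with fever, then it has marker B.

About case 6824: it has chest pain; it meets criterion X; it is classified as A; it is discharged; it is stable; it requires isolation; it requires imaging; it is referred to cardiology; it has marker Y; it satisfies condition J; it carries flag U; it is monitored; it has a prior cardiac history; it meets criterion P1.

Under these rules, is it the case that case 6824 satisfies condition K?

Forward chaining from the given facts derives: is escalated, is in state V, has marker S1, has a positive troponin, is hypotensive, has attribute Q, is in category S, is classified as Z, is flagged urgent, is in state G, is admitted, is short of breath, has marker H, is tachycardic, meets criterion L, carries flag E, has marker D, satisfies condition P, has marker W, carries flag M.
No rule has "it satisfies condition K" as its conclusion, and it is not among the given facts.

No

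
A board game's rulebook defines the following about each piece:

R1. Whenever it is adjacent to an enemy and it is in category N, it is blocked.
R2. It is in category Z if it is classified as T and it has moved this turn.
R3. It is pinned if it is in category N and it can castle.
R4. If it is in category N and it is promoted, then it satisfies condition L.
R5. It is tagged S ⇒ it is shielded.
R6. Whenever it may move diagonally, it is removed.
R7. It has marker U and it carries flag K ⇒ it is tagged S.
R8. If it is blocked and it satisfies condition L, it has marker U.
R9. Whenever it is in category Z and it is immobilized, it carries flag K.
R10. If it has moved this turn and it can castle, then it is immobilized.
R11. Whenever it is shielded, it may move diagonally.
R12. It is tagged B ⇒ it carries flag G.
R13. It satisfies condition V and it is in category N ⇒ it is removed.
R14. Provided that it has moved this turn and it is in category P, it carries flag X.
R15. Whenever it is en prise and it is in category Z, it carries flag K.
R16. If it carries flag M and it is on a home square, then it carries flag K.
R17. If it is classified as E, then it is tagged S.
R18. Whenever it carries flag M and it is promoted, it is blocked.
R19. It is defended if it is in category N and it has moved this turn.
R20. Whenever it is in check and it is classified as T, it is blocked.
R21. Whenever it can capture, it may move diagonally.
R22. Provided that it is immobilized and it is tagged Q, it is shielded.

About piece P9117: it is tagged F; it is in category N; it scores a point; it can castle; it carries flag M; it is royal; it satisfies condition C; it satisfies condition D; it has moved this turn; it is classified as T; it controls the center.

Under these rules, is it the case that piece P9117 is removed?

Forward chaining from the given facts derives: is in category Z, is pinned, is immobilized, is defended, carries flag K.
Rules concluding "it is removed": R6 needs "it may move diagonally"; R13 needs "it satisfies condition V" — none of these are established.

No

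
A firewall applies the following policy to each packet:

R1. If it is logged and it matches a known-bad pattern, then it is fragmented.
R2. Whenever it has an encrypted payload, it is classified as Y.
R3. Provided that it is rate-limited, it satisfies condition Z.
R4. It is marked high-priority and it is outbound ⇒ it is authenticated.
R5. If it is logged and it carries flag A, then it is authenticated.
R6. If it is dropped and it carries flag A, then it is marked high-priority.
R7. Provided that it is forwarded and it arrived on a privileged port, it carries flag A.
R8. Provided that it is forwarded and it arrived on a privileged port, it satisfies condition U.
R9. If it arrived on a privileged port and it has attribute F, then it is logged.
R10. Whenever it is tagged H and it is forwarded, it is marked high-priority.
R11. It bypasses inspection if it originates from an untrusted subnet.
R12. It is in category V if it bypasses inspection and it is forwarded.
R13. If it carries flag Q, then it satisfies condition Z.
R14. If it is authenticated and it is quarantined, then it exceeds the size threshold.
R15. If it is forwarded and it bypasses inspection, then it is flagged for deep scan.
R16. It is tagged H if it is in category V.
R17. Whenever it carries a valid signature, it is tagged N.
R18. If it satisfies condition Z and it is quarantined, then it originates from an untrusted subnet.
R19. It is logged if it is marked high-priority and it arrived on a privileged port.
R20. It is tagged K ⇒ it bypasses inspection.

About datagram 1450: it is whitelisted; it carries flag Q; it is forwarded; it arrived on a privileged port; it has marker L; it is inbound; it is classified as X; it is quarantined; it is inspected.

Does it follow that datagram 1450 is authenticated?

Yes

By R7 (it is forwarded, it arrived on a privileged port): it carries flag A.
By R13 (it carries flag Q): it satisfies condition Z.
By R18 (it satisfies condition Z, it is quarantined): it originates from an untrusted subnet.
By R11 (it originates from an untrusted subnet): it bypasses inspection.
By R12 (it bypasses inspection, it is forwarded): it is in category V.
By R16 (it is in category V): it is tagged H.
By R10 (it is tagged H, it is forwarded): it is marked high-priority.
By R19 (it is marked high-priority, it arrived on a privileged port): it is logged.
By R5 (it is logged, it carries flag A): it is authenticated.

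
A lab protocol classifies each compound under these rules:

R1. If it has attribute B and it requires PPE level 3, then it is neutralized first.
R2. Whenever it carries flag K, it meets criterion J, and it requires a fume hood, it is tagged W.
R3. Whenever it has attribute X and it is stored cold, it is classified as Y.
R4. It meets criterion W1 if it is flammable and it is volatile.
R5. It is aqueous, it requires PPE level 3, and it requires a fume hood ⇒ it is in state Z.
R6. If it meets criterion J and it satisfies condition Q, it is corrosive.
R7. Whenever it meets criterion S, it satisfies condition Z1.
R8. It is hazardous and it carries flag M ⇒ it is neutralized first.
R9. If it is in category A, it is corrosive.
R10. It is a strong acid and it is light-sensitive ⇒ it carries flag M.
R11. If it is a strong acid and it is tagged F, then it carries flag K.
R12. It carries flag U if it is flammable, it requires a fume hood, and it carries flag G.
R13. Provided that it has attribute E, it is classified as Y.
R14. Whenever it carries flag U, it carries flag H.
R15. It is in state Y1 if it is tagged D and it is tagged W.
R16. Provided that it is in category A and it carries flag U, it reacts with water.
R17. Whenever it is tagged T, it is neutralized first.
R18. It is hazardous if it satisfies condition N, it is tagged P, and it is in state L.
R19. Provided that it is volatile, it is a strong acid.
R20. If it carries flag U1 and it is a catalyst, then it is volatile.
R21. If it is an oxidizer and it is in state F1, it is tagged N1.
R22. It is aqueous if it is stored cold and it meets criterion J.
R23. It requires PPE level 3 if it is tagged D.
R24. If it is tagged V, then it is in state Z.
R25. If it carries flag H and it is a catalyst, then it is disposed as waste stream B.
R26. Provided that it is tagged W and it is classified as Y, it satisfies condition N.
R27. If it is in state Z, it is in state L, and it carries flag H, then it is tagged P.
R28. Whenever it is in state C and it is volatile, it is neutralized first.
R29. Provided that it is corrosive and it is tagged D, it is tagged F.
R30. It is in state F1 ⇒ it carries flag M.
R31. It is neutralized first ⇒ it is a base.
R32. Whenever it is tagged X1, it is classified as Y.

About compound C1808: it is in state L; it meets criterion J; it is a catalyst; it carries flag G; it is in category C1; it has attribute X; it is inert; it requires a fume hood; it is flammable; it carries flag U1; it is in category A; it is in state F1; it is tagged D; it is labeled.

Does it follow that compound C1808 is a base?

No

Forward chaining from the given facts derives: is corrosive, carries flag U, carries flag H, reacts with water, is volatile, requires PPE level 3, is disposed as waste stream B, is tagged F, carries flag M, meets criterion W1, is a strong acid, carries flag K, is tagged W, is in state Y1.
The only rule concluding "it is a base" is R31, which needs "it is neutralized first"; that is never established.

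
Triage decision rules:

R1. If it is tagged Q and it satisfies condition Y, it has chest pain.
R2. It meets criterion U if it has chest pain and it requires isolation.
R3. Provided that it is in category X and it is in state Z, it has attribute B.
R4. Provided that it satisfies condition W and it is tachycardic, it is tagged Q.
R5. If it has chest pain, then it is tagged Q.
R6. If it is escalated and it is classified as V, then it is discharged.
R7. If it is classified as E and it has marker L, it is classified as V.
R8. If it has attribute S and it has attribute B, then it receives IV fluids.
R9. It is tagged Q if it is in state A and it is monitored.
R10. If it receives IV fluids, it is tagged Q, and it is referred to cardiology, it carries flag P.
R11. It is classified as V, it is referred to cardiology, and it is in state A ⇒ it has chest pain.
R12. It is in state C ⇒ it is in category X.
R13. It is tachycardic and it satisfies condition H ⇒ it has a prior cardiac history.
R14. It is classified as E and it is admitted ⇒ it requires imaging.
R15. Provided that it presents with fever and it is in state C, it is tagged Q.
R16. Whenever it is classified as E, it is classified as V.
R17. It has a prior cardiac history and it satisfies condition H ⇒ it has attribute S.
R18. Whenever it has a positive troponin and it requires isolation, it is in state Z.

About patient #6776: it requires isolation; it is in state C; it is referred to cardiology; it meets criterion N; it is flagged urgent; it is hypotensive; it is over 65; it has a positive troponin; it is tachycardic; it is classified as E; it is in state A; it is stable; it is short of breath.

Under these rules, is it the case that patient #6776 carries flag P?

No

Forward chaining from the given facts derives: is in category X, is classified as V, is in state Z, has attribute B, has chest pain, meets criterion U, is tagged Q.
The only rule concluding "it carries flag P" is R10, which needs "it receives IV fluids"; that is never established.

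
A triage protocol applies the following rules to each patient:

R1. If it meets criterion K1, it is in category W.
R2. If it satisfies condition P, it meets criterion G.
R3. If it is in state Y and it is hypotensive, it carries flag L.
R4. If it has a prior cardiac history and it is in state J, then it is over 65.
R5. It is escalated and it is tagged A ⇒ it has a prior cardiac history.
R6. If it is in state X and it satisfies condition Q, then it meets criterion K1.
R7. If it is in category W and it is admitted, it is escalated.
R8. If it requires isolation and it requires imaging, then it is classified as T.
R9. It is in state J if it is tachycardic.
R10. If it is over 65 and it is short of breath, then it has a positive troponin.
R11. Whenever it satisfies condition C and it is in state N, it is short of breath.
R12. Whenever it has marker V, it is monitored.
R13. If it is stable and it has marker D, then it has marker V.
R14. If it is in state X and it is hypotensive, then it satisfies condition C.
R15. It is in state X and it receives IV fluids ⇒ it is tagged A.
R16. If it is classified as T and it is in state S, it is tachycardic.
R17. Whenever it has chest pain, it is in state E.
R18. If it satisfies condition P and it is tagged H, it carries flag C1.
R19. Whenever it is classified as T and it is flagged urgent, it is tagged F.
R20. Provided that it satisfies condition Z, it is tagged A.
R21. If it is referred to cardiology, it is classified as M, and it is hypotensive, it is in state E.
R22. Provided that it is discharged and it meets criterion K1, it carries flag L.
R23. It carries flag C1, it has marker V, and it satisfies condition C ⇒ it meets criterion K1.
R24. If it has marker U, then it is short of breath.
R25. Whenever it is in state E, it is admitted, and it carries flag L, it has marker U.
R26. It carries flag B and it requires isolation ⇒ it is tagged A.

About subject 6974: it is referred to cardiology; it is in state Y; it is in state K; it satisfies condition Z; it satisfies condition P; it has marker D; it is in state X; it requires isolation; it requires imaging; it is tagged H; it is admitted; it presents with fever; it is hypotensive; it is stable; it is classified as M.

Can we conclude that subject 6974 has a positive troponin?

Forward chaining from the given facts derives: meets criterion G, carries flag L, is classified as T, has marker V, satisfies condition C, carries flag C1, is tagged A, is in state E, meets criterion K1, has marker U, is in category W, is escalated, is monitored, is short of breath, has a prior cardiac history.
The only rule concluding "it has a positive troponin" is R10, which needs "it is over 65"; that is never established.

No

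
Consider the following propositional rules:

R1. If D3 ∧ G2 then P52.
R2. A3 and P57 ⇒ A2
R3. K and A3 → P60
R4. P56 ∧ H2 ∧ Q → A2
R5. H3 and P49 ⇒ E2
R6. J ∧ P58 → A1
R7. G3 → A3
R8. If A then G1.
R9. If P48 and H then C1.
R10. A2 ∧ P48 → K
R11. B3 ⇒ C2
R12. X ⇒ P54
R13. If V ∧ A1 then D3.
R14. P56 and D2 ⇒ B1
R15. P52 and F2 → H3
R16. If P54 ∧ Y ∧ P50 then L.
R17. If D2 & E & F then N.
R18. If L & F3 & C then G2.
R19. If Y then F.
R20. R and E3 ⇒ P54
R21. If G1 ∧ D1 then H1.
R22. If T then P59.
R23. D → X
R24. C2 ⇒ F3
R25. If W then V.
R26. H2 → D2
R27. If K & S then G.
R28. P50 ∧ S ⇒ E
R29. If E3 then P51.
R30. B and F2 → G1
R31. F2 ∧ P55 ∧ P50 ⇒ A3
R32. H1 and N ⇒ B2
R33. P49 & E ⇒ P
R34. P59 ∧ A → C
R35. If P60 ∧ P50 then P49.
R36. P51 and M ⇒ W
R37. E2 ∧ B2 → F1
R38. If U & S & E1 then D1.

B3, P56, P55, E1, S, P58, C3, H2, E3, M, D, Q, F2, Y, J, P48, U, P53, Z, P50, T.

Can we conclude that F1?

No

Forward chaining from the given facts derives: A2, A1, K, C2, F, P59, X, F3, D2, G, E, P51, A3, W, D1, P60, P54, B1, L, N, V, P49, D3, P.
The only rule concluding F1 is R37, which needs E2; that is never established.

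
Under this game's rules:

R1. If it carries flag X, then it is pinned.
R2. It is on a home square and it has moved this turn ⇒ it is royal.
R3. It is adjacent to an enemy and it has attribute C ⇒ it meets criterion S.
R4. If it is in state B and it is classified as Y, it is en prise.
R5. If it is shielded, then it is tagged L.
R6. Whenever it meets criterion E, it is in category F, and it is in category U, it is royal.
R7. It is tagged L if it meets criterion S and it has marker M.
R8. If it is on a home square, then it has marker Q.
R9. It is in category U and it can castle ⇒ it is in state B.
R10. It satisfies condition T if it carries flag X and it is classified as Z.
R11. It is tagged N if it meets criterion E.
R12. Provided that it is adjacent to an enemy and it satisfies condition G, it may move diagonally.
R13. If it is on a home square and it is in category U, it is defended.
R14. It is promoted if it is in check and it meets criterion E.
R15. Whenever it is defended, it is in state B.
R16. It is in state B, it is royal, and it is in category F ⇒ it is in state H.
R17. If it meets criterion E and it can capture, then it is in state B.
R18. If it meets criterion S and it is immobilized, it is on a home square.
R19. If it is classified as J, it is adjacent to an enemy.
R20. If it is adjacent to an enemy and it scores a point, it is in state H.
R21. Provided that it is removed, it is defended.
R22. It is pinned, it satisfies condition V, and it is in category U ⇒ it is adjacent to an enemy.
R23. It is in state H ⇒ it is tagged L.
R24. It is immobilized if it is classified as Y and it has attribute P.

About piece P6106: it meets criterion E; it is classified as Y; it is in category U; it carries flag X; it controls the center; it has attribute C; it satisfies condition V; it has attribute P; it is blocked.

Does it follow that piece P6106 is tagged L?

Forward chaining from the given facts derives: is pinned, is tagged N, is adjacent to an enemy, is immobilized, meets criterion S, is on a home square, has marker Q, is defended, is in state B, is en prise.
Rules concluding "it is tagged L": R5 needs "it is shielded"; R7 needs "it has marker M"; R23 needs "it is in state H" — none of these are established.

No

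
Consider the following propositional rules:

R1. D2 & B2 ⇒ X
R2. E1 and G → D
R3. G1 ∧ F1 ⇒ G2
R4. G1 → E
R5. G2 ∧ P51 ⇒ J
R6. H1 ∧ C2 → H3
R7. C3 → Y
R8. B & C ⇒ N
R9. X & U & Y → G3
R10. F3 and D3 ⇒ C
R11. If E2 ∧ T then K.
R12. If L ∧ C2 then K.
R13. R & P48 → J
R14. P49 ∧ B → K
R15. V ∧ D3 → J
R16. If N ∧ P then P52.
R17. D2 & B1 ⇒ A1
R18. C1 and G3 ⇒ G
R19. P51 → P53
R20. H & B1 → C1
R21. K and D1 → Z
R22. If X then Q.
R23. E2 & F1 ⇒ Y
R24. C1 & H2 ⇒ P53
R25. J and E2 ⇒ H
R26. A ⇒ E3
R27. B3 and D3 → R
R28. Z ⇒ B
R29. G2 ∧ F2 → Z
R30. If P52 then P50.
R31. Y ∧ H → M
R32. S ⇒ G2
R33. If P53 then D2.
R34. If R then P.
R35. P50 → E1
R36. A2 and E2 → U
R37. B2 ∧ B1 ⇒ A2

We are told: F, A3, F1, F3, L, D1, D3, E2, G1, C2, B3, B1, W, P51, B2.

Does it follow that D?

Yes

G2  (by R3: G1, F1)
J  (by R5: G2, P51)
C  (by R10: F3, D3)
K  (by R12: L, C2)
P53  (by R19: P51)
Z  (by R21: K, D1)
Y  (by R23: E2, F1)
H  (by R25: J, E2)
R  (by R27: B3, D3)
B  (by R28: Z)
D2  (by R33: P53)
P  (by R34: R)
A2  (by R37: B2, B1)
X  (by R1: D2, B2)
N  (by R8: B, C)
P52  (by R16: N, P)
C1  (by R20: H, B1)
P50  (by R30: P52)
E1  (by R35: P50)
U  (by R36: A2, E2)
G3  (by R9: X, U, Y)
G  (by R18: C1, G3)
D  (by R2: E1, G)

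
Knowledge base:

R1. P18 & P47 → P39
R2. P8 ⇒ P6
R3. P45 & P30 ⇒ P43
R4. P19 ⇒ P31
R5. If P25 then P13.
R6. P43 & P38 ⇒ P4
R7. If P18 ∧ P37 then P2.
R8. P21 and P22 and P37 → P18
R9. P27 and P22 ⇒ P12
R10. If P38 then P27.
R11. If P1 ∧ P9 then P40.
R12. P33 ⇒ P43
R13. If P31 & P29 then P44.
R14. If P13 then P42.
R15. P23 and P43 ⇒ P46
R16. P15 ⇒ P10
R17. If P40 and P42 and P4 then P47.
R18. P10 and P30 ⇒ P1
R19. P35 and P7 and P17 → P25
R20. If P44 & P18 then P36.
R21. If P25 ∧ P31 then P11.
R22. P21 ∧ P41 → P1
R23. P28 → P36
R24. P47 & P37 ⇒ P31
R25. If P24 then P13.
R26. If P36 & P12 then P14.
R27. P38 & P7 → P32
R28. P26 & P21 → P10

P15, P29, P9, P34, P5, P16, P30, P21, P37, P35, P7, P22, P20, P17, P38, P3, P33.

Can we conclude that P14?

P18  (by R8: P21, P22, P37)
P27  (by R10: P38)
P43  (by R12: P33)
P10  (by R16: P15)
P1  (by R18: P10, P30)
P25  (by R19: P35, P7, P17)
P13  (by R5: P25)
P4  (by R6: P43, P38)
P12  (by R9: P27, P22)
P40  (by R11: P1, P9)
P42  (by R14: P13)
P47  (by R17: P40, P42, P4)
P31  (by R24: P47, P37)
P44  (by R13: P31, P29)
P36  (by R20: P44, P18)
P14  (by R26: P36, P12)

Yes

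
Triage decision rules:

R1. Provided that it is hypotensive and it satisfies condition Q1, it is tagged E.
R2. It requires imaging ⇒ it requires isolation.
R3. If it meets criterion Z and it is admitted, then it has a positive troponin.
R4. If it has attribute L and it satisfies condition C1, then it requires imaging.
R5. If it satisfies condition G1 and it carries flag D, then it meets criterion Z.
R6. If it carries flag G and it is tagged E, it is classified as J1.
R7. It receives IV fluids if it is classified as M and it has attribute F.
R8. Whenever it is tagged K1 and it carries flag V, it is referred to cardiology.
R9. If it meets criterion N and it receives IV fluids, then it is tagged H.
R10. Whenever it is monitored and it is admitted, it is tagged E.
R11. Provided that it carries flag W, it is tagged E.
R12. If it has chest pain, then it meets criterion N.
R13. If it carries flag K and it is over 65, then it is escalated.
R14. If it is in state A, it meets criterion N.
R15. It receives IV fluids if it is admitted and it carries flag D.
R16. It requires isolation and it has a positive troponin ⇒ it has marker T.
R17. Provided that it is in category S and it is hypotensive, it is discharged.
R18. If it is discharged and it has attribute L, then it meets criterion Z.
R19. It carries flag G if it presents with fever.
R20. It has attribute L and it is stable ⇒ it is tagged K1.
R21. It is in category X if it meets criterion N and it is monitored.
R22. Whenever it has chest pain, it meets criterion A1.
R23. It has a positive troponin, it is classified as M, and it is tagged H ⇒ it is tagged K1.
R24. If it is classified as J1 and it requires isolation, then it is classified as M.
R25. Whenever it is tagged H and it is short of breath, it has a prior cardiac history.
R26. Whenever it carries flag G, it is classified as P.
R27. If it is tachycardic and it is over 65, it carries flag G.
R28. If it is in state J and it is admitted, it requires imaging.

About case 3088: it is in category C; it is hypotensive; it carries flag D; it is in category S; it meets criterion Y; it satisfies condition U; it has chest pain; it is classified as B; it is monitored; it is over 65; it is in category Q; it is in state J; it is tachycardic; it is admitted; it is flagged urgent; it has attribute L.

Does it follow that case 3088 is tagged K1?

Yes

By R10 (it is monitored, it is admitted): it is tagged E.
By R12 (it has chest pain): it meets criterion N.
By R15 (it is admitted, it carries flag D): it receives IV fluids.
By R17 (it is in category S, it is hypotensive): it is discharged.
By R18 (it is discharged, it has attribute L): it meets criterion Z.
By R27 (it is tachycardic, it is over 65): it carries flag G.
By R28 (it is in state J, it is admitted): it requires imaging.
By R2 (it requires imaging): it requires isolation.
By R3 (it meets criterion Z, it is admitted): it has a positive troponin.
By R6 (it carries flag G, it is tagged E): it is classified as J1.
By R9 (it meets criterion N, it receives IV fluids): it is tagged H.
By R24 (it is classified as J1, it requires isolation): it is classified as M.
By R23 (it has a positive troponin, it is classified as M, it is tagged H): it is tagged K1.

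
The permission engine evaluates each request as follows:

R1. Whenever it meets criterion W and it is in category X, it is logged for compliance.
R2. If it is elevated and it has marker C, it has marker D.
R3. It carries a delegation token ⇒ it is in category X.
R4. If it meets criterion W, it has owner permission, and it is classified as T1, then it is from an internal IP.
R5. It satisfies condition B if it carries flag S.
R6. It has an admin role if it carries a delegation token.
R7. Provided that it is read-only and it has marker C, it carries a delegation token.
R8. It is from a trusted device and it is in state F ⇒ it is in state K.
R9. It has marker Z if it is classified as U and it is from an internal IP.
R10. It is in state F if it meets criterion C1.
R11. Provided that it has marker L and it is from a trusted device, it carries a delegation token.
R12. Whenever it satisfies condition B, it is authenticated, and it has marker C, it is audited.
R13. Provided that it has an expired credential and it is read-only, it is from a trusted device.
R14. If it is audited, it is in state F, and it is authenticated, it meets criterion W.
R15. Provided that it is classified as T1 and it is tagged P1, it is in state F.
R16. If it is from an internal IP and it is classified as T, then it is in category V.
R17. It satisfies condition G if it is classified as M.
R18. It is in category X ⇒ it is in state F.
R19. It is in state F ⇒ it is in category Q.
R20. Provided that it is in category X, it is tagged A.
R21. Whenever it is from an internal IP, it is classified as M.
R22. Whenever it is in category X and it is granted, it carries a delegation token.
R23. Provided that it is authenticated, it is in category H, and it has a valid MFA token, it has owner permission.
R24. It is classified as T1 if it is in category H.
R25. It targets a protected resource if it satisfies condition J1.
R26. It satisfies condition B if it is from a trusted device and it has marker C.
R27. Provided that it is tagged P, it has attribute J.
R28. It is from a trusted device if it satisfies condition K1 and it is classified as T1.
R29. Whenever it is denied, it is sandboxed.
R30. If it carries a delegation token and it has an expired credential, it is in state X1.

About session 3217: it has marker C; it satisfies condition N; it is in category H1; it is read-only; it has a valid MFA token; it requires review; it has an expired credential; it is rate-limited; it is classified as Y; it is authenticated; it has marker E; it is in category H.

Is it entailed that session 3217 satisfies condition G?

Yes

By R7 (it is read-only, it has marker C): it carries a delegation token.
By R13 (it has an expired credential, it is read-only): it is from a trusted device.
By R23 (it is authenticated, it is in category H, it has a valid MFA token): it has owner permission.
By R24 (it is in category H): it is classified as T1.
By R26 (it is from a trusted device, it has marker C): it satisfies condition B.
By R3 (it carries a delegation token): it is in category X.
By R12 (it satisfies condition B, it is authenticated, it has marker C): it is audited.
By R18 (it is in category X): it is in state F.
By R14 (it is audited, it is in state F, it is authenticated): it meets criterion W.
By R4 (it meets criterion W, it has owner permission, it is classified as T1): it is from an internal IP.
By R21 (it is from an internal IP): it is classified as M.
By R17 (it is classified as M): it satisfies condition G.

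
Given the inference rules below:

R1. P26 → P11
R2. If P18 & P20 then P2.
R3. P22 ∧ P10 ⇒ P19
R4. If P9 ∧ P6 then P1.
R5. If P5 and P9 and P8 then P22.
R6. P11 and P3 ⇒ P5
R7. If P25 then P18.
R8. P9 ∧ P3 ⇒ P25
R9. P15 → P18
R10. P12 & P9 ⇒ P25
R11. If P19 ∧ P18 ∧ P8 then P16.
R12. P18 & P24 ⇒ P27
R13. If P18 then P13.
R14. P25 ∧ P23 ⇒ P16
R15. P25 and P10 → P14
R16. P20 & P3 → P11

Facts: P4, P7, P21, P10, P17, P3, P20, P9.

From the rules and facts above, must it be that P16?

Forward chaining from the given facts derives: P25, P14, P11, P5, P18, P13, P2.
Rules concluding P16: R11 needs P19; R14 needs P23 — none of these are established.

No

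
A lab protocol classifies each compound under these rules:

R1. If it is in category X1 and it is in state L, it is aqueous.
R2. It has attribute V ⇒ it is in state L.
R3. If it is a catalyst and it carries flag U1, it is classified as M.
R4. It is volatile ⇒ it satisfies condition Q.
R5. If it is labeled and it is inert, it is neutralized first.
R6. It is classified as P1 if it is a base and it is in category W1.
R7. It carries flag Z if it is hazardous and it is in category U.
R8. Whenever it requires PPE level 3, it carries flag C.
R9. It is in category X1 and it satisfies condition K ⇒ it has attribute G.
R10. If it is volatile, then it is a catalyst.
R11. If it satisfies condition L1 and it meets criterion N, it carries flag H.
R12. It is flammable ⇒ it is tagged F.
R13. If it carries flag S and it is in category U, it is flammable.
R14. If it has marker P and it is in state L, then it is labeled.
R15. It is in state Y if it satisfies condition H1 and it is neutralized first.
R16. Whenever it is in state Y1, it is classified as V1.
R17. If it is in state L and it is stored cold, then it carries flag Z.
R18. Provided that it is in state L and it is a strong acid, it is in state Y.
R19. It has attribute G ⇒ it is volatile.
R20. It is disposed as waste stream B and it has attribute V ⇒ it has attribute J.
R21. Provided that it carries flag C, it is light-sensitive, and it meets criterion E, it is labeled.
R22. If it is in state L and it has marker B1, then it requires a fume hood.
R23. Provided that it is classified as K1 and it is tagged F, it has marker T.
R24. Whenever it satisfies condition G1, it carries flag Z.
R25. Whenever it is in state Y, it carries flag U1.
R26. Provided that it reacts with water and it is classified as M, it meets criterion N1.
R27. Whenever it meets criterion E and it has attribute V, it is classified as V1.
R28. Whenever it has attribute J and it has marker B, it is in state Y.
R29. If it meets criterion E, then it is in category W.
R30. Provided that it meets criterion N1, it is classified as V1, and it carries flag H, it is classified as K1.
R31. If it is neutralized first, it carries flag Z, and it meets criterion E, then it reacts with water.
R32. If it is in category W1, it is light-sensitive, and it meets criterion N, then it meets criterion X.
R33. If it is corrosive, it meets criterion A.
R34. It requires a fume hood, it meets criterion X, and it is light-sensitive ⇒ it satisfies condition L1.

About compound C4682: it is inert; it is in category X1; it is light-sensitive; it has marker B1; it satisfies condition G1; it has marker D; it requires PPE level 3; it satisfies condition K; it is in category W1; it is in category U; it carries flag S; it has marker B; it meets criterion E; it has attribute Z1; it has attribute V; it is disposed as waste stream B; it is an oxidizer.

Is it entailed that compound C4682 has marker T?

Forward chaining from the given facts derives: is in state L, carries flag C, has attribute G, is flammable, is volatile, has attribute J, is labeled, requires a fume hood, carries flag Z, is classified as V1, is in state Y, is in category W, is aqueous, satisfies condition Q, is neutralized first, is a catalyst, is tagged F, carries flag U1, reacts with water, is classified as M, meets criterion N1.
The only rule concluding "it has marker T" is R23, which needs "it is classified as K1"; that is never established.

No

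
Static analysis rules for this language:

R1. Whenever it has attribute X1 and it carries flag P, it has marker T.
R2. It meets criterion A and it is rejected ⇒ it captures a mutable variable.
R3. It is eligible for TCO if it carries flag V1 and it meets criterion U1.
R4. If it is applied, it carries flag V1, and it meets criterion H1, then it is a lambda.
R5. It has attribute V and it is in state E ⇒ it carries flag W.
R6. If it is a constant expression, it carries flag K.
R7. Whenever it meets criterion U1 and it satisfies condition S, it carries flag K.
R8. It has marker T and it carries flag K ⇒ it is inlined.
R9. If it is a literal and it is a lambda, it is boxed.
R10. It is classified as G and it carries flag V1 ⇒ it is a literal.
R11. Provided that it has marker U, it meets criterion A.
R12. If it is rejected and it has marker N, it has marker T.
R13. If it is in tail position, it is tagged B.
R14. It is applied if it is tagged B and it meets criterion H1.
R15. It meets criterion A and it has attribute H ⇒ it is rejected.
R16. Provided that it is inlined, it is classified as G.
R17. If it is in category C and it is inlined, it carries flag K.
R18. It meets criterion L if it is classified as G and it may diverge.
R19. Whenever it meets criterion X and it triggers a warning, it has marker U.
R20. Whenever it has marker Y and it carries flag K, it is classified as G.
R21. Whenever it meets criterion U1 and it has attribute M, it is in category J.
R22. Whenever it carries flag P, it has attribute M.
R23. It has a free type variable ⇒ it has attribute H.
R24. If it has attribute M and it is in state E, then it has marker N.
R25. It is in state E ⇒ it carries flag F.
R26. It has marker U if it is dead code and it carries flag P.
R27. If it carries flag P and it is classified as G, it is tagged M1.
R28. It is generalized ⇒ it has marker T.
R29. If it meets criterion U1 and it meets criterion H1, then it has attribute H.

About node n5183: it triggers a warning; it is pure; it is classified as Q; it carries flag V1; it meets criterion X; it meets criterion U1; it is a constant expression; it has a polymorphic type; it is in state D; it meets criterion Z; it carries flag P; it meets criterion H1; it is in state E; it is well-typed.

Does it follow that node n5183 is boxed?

No

Forward chaining from the given facts derives: is eligible for TCO, carries flag K, has marker U, has attribute M, has marker N, carries flag F, has attribute H, meets criterion A, is rejected, is in category J, captures a mutable variable, has marker T, is inlined, is classified as G, is tagged M1, is a literal.
The only rule concluding "it is boxed" is R9, which needs "it is a lambda"; that is never established.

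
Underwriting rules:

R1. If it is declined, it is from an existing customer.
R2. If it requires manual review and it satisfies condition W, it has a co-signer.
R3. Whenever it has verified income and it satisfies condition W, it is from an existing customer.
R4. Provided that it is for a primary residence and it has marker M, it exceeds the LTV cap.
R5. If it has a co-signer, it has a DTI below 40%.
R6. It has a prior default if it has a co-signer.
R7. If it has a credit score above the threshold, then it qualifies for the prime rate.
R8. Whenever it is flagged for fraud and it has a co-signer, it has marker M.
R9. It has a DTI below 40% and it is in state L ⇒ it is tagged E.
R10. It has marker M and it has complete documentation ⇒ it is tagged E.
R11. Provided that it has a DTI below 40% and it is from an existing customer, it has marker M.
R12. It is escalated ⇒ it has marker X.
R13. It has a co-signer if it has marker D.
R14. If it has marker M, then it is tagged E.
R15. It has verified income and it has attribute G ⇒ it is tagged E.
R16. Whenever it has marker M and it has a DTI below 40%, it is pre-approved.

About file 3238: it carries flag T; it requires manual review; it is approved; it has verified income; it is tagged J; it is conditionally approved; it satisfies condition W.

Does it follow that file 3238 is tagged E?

By R2 (it requires manual review, it satisfies condition W): it has a co-signer.
By R3 (it has verified income, it satisfies condition W): it is from an existing customer.
By R5 (it has a co-signer): it has a DTI below 40%.
By R11 (it has a DTI below 40%, it is from an existing customer): it has marker M.
By R14 (it has marker M): it is tagged E.

Yes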